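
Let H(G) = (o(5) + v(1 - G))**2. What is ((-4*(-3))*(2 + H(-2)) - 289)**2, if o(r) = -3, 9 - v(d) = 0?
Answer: 27889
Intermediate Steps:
v(d) = 9 (v(d) = 9 - 1*0 = 9 + 0 = 9)
H(G) = 36 (H(G) = (-3 + 9)**2 = 6**2 = 36)
((-4*(-3))*(2 + H(-2)) - 289)**2 = ((-4*(-3))*(2 + 36) - 289)**2 = (12*38 - 289)**2 = (456 - 289)**2 = 167**2 = 27889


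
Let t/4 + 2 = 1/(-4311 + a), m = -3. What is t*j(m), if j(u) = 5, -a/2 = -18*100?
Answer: -28460/711 ≈ -40.028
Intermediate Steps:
a = 3600 (a = -(-36)*100 = -2*(-1800) = 3600)
t = -5692/711 (t = -8 + 4/(-4311 + 3600) = -8 + 4/(-711) = -8 + 4*(-1/711) = -8 - 4/711 = -5692/711 ≈ -8.0056)
t*j(m) = -5692/711*5 = -28460/711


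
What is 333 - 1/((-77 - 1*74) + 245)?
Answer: 31301/94 ≈ 332.99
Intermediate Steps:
333 - 1/((-77 - 1*74) + 245) = 333 - 1/((-77 - 74) + 245) = 333 - 1/(-151 + 245) = 333 - 1/94 = 31301/94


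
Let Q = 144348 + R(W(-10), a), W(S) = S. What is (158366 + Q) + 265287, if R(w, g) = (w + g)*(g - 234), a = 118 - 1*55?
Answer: 558938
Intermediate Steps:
a = 63 (a = 118 - 55 = 63)
R(w, g) = (-234 + g)*(g + w) (R(w, g) = (g + w)*(-234 + g) = (-234 + g)*(g + w))
Q = 135285 (Q = 144348 + (63² - 234*63 - 234*(-10) + 63*(-10)) = 144348 + (3969 - 14742 + 2340 - 630) = 144348 - 9063 = 135285)
(158366 + Q) + 265287 = (158366 + 135285) + 265287 = 293651 + 265287 = 558938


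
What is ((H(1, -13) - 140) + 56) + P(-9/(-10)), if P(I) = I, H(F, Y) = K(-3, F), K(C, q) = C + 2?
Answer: -841/10 ≈ -84.100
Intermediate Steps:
K(C, q) = 2 + C
H(F, Y) = -1 (H(F, Y) = 2 - 3 = -1)
((H(1, -13) - 140) + 56) + P(-9/(-10)) = ((-1 - 140) + 56) - 9/(-10) = (-141 + 56) - 9*(-⅒) = -85 + 9/10 = -841/10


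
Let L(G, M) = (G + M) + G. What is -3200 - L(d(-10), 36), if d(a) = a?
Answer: -3216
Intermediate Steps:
L(G, M) = M + 2*G
-3200 - L(d(-10), 36) = -3200 - (36 + 2*(-10)) = -3200 - (36 - 20) = -3200 - 1*16 = -3200 - 16 = -3216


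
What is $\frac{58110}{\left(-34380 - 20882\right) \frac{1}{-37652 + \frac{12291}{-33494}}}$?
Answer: $\frac{36642085051845}{925472714} \approx 39593.0$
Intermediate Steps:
$\frac{58110}{\left(-34380 - 20882\right) \frac{1}{-37652 + \frac{12291}{-33494}}} = \frac{58110}{\left(-55262\right) \frac{1}{-37652 + 12291 \left(- \frac{1}{33494}\right)}} = \frac{58110}{\left(-55262\right) \frac{1}{-37652 - \frac{12291}{33494}}} = \frac{58110}{\left(-55262\right) \frac{1}{- \frac{1261128379}{33494}}} = \frac{58110}{\left(-55262\right) \left(- \frac{33494}{1261128379}\right)} = \frac{58110}{\frac{1850945428}{1261128379}} = 58110 \cdot \frac{1261128379}{1850945428} = \frac{36642085051845}{925472714}$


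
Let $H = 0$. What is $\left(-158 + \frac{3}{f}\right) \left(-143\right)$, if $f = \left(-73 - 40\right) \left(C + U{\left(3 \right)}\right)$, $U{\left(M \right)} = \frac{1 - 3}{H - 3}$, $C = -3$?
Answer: $\frac{17870567}{791} \approx 22592.0$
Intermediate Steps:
$U{\left(M \right)} = \frac{2}{3}$ ($U{\left(M \right)} = \frac{1 - 3}{0 - 3} = - \frac{2}{-3} = \left(-2\right) \left(- \frac{1}{3}\right) = \frac{2}{3}$)
$f = \frac{791}{3}$ ($f = \left(-73 - 40\right) \left(-3 + \frac{2}{3}\right) = \left(-113\right) \left(- \frac{7}{3}\right) = \frac{791}{3} \approx 263.67$)
$\left(-158 + \frac{3}{f}\right) \left(-143\right) = \left(-158 + \frac{3}{\frac{791}{3}}\right) \left(-143\right) = \left(-158 + 3 \cdot \frac{3}{791}\right) \left(-143\right) = \left(-158 + \frac{9}{791}\right) \left(-143\right) = \left(- \frac{124969}{791}\right) \left(-143\right) = \frac{17870567}{791}$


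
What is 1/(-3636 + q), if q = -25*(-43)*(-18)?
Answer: -1/22986 ≈ -4.3505e-5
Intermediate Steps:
q = -19350 (q = 1075*(-18) = -19350)
1/(-3636 + q) = 1/(-3636 - 19350) = 1/(-22986) = -1/22986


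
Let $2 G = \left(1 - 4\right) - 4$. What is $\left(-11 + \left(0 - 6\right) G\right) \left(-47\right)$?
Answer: $-470$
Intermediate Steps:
$G = - \frac{7}{2}$ ($G = \frac{\left(1 - 4\right) - 4}{2} = \frac{-3 - 4}{2} = \frac{1}{2} \left(-7\right) = - \frac{7}{2} \approx -3.5$)
$\left(-11 + \left(0 - 6\right) G\right) \left(-47\right) = \left(-11 + \left(0 - 6\right) \left(- \frac{7}{2}\right)\right) \left(-47\right) = \left(-11 - -21\right) \left(-47\right) = \left(-11 + 21\right) \left(-47\right) = 10 \left(-47\right) = -470$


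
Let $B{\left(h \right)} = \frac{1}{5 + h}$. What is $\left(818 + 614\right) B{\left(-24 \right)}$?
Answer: $- \frac{1432}{19} \approx -75.368$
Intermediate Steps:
$\left(818 + 614\right) B{\left(-24 \right)} = \frac{818 + 614}{5 - 24} = \frac{1432}{-19} = 1432 \left(- \frac{1}{19}\right) = - \frac{1432}{19}$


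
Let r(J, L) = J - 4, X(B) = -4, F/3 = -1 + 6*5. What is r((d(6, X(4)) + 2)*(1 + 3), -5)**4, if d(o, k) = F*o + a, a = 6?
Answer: 20047612231936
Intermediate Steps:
F = 87 (F = 3*(-1 + 6*5) = 3*(-1 + 30) = 3*29 = 87)
d(o, k) = 6 + 87*o (d(o, k) = 87*o + 6 = 6 + 87*o)
r(J, L) = -4 + J
r((d(6, X(4)) + 2)*(1 + 3), -5)**4 = (-4 + ((6 + 87*6) + 2)*(1 + 3))**4 = (-4 + ((6 + 522) + 2)*4)**4 = (-4 + (528 + 2)*4)**4 = (-4 + 530*4)**4 = (-4 + 2120)**4 = 2116**4 = 20047612231936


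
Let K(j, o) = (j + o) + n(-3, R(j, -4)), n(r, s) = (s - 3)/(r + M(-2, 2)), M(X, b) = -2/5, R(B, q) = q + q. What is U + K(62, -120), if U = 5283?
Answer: 88880/17 ≈ 5228.2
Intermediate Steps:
R(B, q) = 2*q
M(X, b) = -⅖ (M(X, b) = -2*⅕ = -⅖)
n(r, s) = (-3 + s)/(-⅖ + r) (n(r, s) = (s - 3)/(r - ⅖) = (-3 + s)/(-⅖ + r))
K(j, o) = 55/17 + j + o (K(j, o) = (j + o) + 5*(-3 + 2*(-4))/(-2 + 5*(-3)) = (j + o) + 5*(-3 - 8)/(-2 - 15) = (j + o) + 5*(-11)/(-17) = (j + o) + 5*(-1/17)*(-11) = (j + o) + 55/17 = 55/17 + j + o)
U + K(62, -120) = 5283 + (55/17 + 62 - 120) = 5283 - 931/17 = 88880/17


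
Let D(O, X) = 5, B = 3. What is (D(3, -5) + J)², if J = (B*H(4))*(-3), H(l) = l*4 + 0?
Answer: 19321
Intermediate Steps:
H(l) = 4*l (H(l) = 4*l + 0 = 4*l)
J = -144 (J = (3*(4*4))*(-3) = (3*16)*(-3) = 48*(-3) = -144)
(D(3, -5) + J)² = (5 - 144)² = (-139)² = 19321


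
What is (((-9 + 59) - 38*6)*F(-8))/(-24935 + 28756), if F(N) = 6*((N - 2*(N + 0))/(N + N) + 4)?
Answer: -3738/3821 ≈ -0.97828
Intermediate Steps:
F(N) = 21 (F(N) = 6*((N - 2*N)/((2*N)) + 4) = 6*((-N)*(1/(2*N)) + 4) = 6*(-½ + 4) = 6*(7/2) = 21)
(((-9 + 59) - 38*6)*F(-8))/(-24935 + 28756) = (((-9 + 59) - 38*6)*21)/(-24935 + 28756) = ((50 - 228)*21)/3821 = -178*21*(1/3821) = -3738*1/3821 = -3738/3821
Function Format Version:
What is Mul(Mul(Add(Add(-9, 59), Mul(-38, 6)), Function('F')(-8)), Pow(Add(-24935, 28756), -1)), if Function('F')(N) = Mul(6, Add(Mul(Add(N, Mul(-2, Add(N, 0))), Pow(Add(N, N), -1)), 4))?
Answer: Rational(-3738, 3821) ≈ -0.97828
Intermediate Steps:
Function('F')(N) = 21 (Function('F')(N) = Mul(6, Add(Mul(Add(N, Mul(-2, N)), Pow(Mul(2, N), -1)), 4)) = Mul(6, Add(Mul(Mul(-1, N), Mul(Rational(1, 2), Pow(N, -1))), 4)) = Mul(6, Add(Rational(-1, 2), 4)) = Mul(6, Rational(7, 2)) = 21)
Mul(Mul(Add(Add(-9, 59), Mul(-38, 6)), Function('F')(-8)), Pow(Add(-24935, 28756), -1)) = Mul(Mul(Add(Add(-9, 59), Mul(-38, 6)), 21), Pow(Add(-24935, 28756), -1)) = Mul(Mul(Add(50, -228), 21), Pow(3821, -1)) = Mul(Mul(-178, 21), Rational(1, 3821)) = Mul(-3738, Rational(1, 3821)) = Rational(-3738, 3821)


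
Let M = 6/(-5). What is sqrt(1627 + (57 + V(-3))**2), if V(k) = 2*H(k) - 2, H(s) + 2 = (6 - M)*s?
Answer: 2*sqrt(10549)/5 ≈ 41.083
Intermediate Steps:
M = -6/5 (M = 6*(-1/5) = -6/5 ≈ -1.2000)
H(s) = -2 + 36*s/5 (H(s) = -2 + (6 - 1*(-6/5))*s = -2 + (6 + 6/5)*s = -2 + 36*s/5)
V(k) = -6 + 72*k/5 (V(k) = 2*(-2 + 36*k/5) - 2 = (-4 + 72*k/5) - 2 = -6 + 72*k/5)
sqrt(1627 + (57 + V(-3))**2) = sqrt(1627 + (57 + (-6 + (72/5)*(-3)))**2) = sqrt(1627 + (57 + (-6 - 216/5))**2) = sqrt(1627 + (57 - 246/5)**2) = sqrt(1627 + (39/5)**2) = sqrt(1627 + 1521/25) = sqrt(42196/25) = 2*sqrt(10549)/5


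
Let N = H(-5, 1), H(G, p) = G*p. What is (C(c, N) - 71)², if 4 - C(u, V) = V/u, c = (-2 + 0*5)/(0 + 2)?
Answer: 5184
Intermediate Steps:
N = -5 (N = -5*1 = -5)
c = -1 (c = (-2 + 0)/2 = -2*½ = -1)
C(u, V) = 4 - V/u
(C(c, N) - 71)² = ((4 - 1*(-5)/(-1)) - 71)² = ((4 - 1*(-5)*(-1)) - 71)² = ((4 - 5) - 71)² = (-1 - 71)² = (-72)² = 5184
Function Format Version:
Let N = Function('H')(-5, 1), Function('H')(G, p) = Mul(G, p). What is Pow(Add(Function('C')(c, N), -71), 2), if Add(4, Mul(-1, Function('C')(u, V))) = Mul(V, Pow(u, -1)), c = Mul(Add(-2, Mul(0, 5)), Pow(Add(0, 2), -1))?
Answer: 5184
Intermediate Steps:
N = -5 (N = Mul(-5, 1) = -5)
c = -1 (c = Mul(Add(-2, 0), Pow(2, -1)) = Mul(-2, Rational(1, 2)) = -1)
Function('C')(u, V) = Add(4, Mul(-1, V, Pow(u, -1))) (Function('C')(u, V) = Add(4, Mul(-1, Mul(V, Pow(u, -1)))) = Add(4, Mul(-1, V, Pow(u, -1))))
Pow(Add(Function('C')(c, N), -71), 2) = Pow(Add(Add(4, Mul(-1, -5, Pow(-1, -1))), -71), 2) = Pow(Add(Add(4, Mul(-1, -5, -1)), -71), 2) = Pow(Add(Add(4, -5), -71), 2) = Pow(Add(-1, -71), 2) = Pow(-72, 2) = 5184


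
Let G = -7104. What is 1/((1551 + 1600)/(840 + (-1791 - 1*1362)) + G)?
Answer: -2313/16434703 ≈ -0.00014074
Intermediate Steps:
1/((1551 + 1600)/(840 + (-1791 - 1*1362)) + G) = 1/((1551 + 1600)/(840 + (-1791 - 1*1362)) - 7104) = 1/(3151/(840 + (-1791 - 1362)) - 7104) = 1/(3151/(840 - 3153) - 7104) = 1/(3151/(-2313) - 7104) = 1/(3151*(-1/2313) - 7104) = 1/(-3151/2313 - 7104) = 1/(-16434703/2313) = -2313/16434703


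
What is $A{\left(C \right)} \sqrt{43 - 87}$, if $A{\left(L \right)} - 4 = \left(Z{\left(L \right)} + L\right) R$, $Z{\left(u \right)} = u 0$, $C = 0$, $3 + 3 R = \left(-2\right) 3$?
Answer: $8 i \sqrt{11} \approx 26.533 i$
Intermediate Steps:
$R = -3$ ($R = -1 + \frac{\left(-2\right) 3}{3} = -1 + \frac{1}{3} \left(-6\right) = -1 - 2 = -3$)
$Z{\left(u \right)} = 0$
$A{\left(L \right)} = 4 - 3 L$ ($A{\left(L \right)} = 4 + \left(0 + L\right) \left(-3\right) = 4 + L \left(-3\right) = 4 - 3 L$)
$A{\left(C \right)} \sqrt{43 - 87} = \left(4 - 0\right) \sqrt{43 - 87} = \left(4 + 0\right) \sqrt{-44} = 4 \cdot 2 i \sqrt{11} = 8 i \sqrt{11}$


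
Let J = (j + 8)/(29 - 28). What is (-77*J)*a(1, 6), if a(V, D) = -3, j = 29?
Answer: 8547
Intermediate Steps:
J = 37 (J = (29 + 8)/(29 - 28) = 37/1 = 37*1 = 37)
(-77*J)*a(1, 6) = -77*37*(-3) = -2849*(-3) = 8547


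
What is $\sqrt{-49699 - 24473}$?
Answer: $2 i \sqrt{18543} \approx 272.35 i$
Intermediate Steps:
$\sqrt{-49699 - 24473} = \sqrt{-74172} = 2 i \sqrt{18543}$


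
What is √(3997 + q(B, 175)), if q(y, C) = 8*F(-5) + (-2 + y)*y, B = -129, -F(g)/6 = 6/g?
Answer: 8*√8185/5 ≈ 144.75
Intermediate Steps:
F(g) = -36/g
q(y, C) = 288/5 + y*(-2 + y) (q(y, C) = 8*(-36/(-5)) + (-2 + y)*y = 8*(-36*(-⅕)) + y*(-2 + y) = 8*(36/5) + y*(-2 + y) = 288/5 + y*(-2 + y))
√(3997 + q(B, 175)) = √(3997 + (288/5 + (-129)² - 2*(-129))) = √(3997 + (288/5 + 16641 + 258)) = √(3997 + 84783/5) = √(104768/5) = 8*√8185/5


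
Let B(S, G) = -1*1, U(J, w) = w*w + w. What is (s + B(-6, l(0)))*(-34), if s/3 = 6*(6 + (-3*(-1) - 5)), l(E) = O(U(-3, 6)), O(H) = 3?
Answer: -2414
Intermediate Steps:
U(J, w) = w + w² (U(J, w) = w² + w = w + w²)
l(E) = 3
s = 72 (s = 3*(6*(6 + (-3*(-1) - 5))) = 3*(6*(6 + (3 - 5))) = 3*(6*(6 - 2)) = 3*(6*4) = 3*24 = 72)
B(S, G) = -1
(s + B(-6, l(0)))*(-34) = (72 - 1)*(-34) = 71*(-34) = -2414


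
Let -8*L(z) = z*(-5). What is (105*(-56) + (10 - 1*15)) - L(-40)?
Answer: -5860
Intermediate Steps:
L(z) = 5*z/8 (L(z) = -z*(-5)/8 = -(-5)*z/8 = 5*z/8)
(105*(-56) + (10 - 1*15)) - L(-40) = (105*(-56) + (10 - 1*15)) - 5*(-40)/8 = (-5880 + (10 - 15)) - 1*(-25) = (-5880 - 5) + 25 = -5885 + 25 = -5860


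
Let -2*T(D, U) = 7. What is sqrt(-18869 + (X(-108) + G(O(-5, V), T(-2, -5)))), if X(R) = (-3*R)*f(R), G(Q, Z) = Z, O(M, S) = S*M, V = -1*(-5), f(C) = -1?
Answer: I*sqrt(76786)/2 ≈ 138.55*I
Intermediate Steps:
T(D, U) = -7/2 (T(D, U) = -1/2*7 = -7/2)
V = 5
O(M, S) = M*S
X(R) = 3*R (X(R) = -3*R*(-1) = 3*R)
sqrt(-18869 + (X(-108) + G(O(-5, V), T(-2, -5)))) = sqrt(-18869 + (3*(-108) - 7/2)) = sqrt(-18869 + (-324 - 7/2)) = sqrt(-18869 - 655/2) = sqrt(-38393/2) = I*sqrt(76786)/2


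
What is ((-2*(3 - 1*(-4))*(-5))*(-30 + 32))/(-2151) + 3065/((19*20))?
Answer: 1307923/163476 ≈ 8.0007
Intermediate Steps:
((-2*(3 - 1*(-4))*(-5))*(-30 + 32))/(-2151) + 3065/((19*20)) = ((-2*(3 + 4)*(-5))*2)*(-1/2151) + 3065/380 = ((-2*7*(-5))*2)*(-1/2151) + 3065*(1/380) = (-14*(-5)*2)*(-1/2151) + 613/76 = (70*2)*(-1/2151) + 613/76 = 140*(-1/2151) + 613/76 = -140/2151 + 613/76 = 1307923/163476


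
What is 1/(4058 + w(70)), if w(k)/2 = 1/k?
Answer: 35/142031 ≈ 0.00024643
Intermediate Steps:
w(k) = 2/k
1/(4058 + w(70)) = 1/(4058 + 2/70) = 1/(4058 + 2*(1/70)) = 1/(4058 + 1/35) = 1/(142031/35) = 35/142031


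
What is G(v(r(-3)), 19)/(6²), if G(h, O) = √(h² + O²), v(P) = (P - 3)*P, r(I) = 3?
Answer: 19/36 ≈ 0.52778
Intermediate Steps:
v(P) = P*(-3 + P) (v(P) = (-3 + P)*P = P*(-3 + P))
G(h, O) = √(O² + h²)
G(v(r(-3)), 19)/(6²) = √(19² + (3*(-3 + 3))²)/(6²) = √(361 + (3*0)²)/36 = √(361 + 0²)*(1/36) = √(361 + 0)*(1/36) = √361*(1/36) = 19*(1/36) = 19/36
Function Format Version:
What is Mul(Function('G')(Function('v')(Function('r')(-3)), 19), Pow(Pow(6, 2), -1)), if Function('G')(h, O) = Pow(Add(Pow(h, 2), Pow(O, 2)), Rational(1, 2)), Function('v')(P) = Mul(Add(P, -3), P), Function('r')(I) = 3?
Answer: Rational(19, 36) ≈ 0.52778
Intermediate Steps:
Function('v')(P) = Mul(P, Add(-3, P)) (Function('v')(P) = Mul(Add(-3, P), P) = Mul(P, Add(-3, P)))
Function('G')(h, O) = Pow(Add(Pow(O, 2), Pow(h, 2)), Rational(1, 2))
Mul(Function('G')(Function('v')(Function('r')(-3)), 19), Pow(Pow(6, 2), -1)) = Mul(Pow(Add(Pow(19, 2), Pow(Mul(3, Add(-3, 3)), 2)), Rational(1, 2)), Pow(Pow(6, 2), -1)) = Mul(Pow(Add(361, Pow(Mul(3, 0), 2)), Rational(1, 2)), Pow(36, -1)) = Mul(Pow(Add(361, Pow(0, 2)), Rational(1, 2)), Rational(1, 36)) = Mul(Pow(Add(361, 0), Rational(1, 2)), Rational(1, 36)) = Mul(Pow(361, Rational(1, 2)), Rational(1, 36)) = Mul(19, Rational(1, 36)) = Rational(19, 36)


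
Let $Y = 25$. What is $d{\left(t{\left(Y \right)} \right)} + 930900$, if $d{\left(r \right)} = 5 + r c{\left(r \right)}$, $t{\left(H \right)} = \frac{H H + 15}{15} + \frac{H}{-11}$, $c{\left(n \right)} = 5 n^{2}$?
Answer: $\frac{45296898170}{35937} \approx 1.2605 \cdot 10^{6}$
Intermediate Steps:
$t{\left(H \right)} = 1 - \frac{H}{11} + \frac{H^{2}}{15}$ ($t{\left(H \right)} = \left(H^{2} + 15\right) \frac{1}{15} + H \left(- \frac{1}{11}\right) = \left(15 + H^{2}\right) \frac{1}{15} - \frac{H}{11} = \left(1 + \frac{H^{2}}{15}\right) - \frac{H}{11} = 1 - \frac{H}{11} + \frac{H^{2}}{15}$)
$d{\left(r \right)} = 5 + 5 r^{3}$ ($d{\left(r \right)} = 5 + r 5 r^{2} = 5 + 5 r^{3}$)
$d{\left(t{\left(Y \right)} \right)} + 930900 = \left(5 + 5 \left(1 - \frac{25}{11} + \frac{25^{2}}{15}\right)^{3}\right) + 930900 = \left(5 + 5 \left(1 - \frac{25}{11} + \frac{1}{15} \cdot 625\right)^{3}\right) + 930900 = \left(5 + 5 \left(1 - \frac{25}{11} + \frac{125}{3}\right)^{3}\right) + 930900 = \left(5 + 5 \left(\frac{1333}{33}\right)^{3}\right) + 930900 = \left(5 + 5 \cdot \frac{2368593037}{35937}\right) + 930900 = \left(5 + \frac{11842965185}{35937}\right) + 930900 = \frac{11843144870}{35937} + 930900 = \frac{45296898170}{35937}$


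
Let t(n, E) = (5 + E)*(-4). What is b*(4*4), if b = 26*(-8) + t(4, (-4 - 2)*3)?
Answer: -2496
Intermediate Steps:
t(n, E) = -20 - 4*E
b = -156 (b = 26*(-8) + (-20 - 4*(-4 - 2)*3) = -208 + (-20 - (-24)*3) = -208 + (-20 - 4*(-18)) = -208 + (-20 + 72) = -208 + 52 = -156)
b*(4*4) = -624*4 = -156*16 = -2496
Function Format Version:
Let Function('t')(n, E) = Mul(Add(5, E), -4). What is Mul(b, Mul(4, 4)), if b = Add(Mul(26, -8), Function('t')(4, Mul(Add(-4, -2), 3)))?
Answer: -2496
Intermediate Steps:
Function('t')(n, E) = Add(-20, Mul(-4, E))
b = -156 (b = Add(Mul(26, -8), Add(-20, Mul(-4, Mul(Add(-4, -2), 3)))) = Add(-208, Add(-20, Mul(-4, Mul(-6, 3)))) = Add(-208, Add(-20, Mul(-4, -18))) = Add(-208, Add(-20, 72)) = Add(-208, 52) = -156)
Mul(b, Mul(4, 4)) = Mul(-156, Mul(4, 4)) = Mul(-156, 16) = -2496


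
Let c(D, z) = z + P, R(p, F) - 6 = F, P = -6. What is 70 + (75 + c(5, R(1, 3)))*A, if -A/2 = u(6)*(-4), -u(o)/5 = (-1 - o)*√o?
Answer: 70 + 21840*√6 ≈ 53567.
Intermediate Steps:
u(o) = -5*√o*(-1 - o) (u(o) = -5*(-1 - o)*√o = -5*√o*(-1 - o))
A = 280*√6 (A = -2*5*√6*(1 + 6)*(-4) = -2*5*√6*7*(-4) = -2*35*√6*(-4) = -(-280)*√6 = 280*√6 ≈ 685.86)
R(p, F) = 6 + F
c(D, z) = -6 + z (c(D, z) = z - 6 = -6 + z)
70 + (75 + c(5, R(1, 3)))*A = 70 + (75 + (-6 + (6 + 3)))*(280*√6) = 70 + (75 + (-6 + 9))*(280*√6) = 70 + (75 + 3)*(280*√6) = 70 + 78*(280*√6) = 70 + 21840*√6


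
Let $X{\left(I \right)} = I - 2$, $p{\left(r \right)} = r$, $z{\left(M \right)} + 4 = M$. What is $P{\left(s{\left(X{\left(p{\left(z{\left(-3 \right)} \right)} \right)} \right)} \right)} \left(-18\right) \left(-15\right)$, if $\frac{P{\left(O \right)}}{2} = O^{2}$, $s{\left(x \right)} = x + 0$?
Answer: $43740$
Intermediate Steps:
$z{\left(M \right)} = -4 + M$
$X{\left(I \right)} = -2 + I$ ($X{\left(I \right)} = I - 2 = -2 + I$)
$s{\left(x \right)} = x$
$P{\left(O \right)} = 2 O^{2}$
$P{\left(s{\left(X{\left(p{\left(z{\left(-3 \right)} \right)} \right)} \right)} \right)} \left(-18\right) \left(-15\right) = 2 \left(-2 - 7\right)^{2} \left(-18\right) \left(-15\right) = 2 \left(-9\right)^{2} \left(-18\right) \left(-15\right) = 2 \cdot 81 \left(-18\right) \left(-15\right) = 162 \left(-18\right) \left(-15\right) = \left(-2916\right) \left(-15\right) = 43740$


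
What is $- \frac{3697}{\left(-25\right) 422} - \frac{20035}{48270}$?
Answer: $- \frac{1645753}{25462425} \approx -0.064635$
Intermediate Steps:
$- \frac{3697}{\left(-25\right) 422} - \frac{20035}{48270} = - \frac{3697}{-10550} - \frac{4007}{9654} = \left(-3697\right) \left(- \frac{1}{10550}\right) - \frac{4007}{9654} = \frac{3697}{10550} - \frac{4007}{9654} = - \frac{1645753}{25462425}$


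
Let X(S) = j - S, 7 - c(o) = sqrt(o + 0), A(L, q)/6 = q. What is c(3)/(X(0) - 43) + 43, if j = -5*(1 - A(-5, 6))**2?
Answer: 265217/6168 + sqrt(3)/6168 ≈ 42.999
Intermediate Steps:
A(L, q) = 6*q
j = -6125 (j = -5*(1 - 6*6)**2 = -5*(1 - 1*36)**2 = -5*(1 - 36)**2 = -5*(-35)**2 = -5*1225 = -6125)
c(o) = 7 - sqrt(o) (c(o) = 7 - sqrt(o + 0) = 7 - sqrt(o))
X(S) = -6125 - S
c(3)/(X(0) - 43) + 43 = (7 - sqrt(3))/((-6125 - 1*0) - 43) + 43 = (7 - sqrt(3))/((-6125 + 0) - 43) + 43 = (7 - sqrt(3))/(-6125 - 43) + 43 = (7 - sqrt(3))/(-6168) + 43 = (7 - sqrt(3))*(-1/6168) + 43 = (-7/6168 + sqrt(3)/6168) + 43 = 265217/6168 + sqrt(3)/6168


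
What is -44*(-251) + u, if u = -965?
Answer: 10079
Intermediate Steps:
-44*(-251) + u = -44*(-251) - 965 = -1*(-11044) - 965 = 11044 - 965 = 10079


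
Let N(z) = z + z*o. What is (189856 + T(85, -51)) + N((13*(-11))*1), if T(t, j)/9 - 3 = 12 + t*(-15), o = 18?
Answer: 175799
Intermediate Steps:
T(t, j) = 135 - 135*t (T(t, j) = 27 + 9*(12 + t*(-15)) = 27 + 9*(12 - 15*t) = 27 + (108 - 135*t) = 135 - 135*t)
N(z) = 19*z (N(z) = z + z*18 = z + 18*z = 19*z)
(189856 + T(85, -51)) + N((13*(-11))*1) = (189856 + (135 - 135*85)) + 19*((13*(-11))*1) = (189856 + (135 - 11475)) + 19*(-143*1) = (189856 - 11340) + 19*(-143) = 178516 - 2717 = 175799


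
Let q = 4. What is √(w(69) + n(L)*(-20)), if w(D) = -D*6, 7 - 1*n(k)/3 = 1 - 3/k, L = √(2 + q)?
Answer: √(-774 - 30*√6) ≈ 29.112*I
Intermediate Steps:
L = √6 (L = √(2 + 4) = √6 ≈ 2.4495)
n(k) = 18 + 9/k (n(k) = 21 - 3*(1 - 3/k) = 21 + (-3 + 9/k) = 18 + 9/k)
w(D) = -6*D
√(w(69) + n(L)*(-20)) = √(-6*69 + (18 + 9/(√6))*(-20)) = √(-414 + (18 + 9*(√6/6))*(-20)) = √(-414 + (18 + 3*√6/2)*(-20)) = √(-414 + (-360 - 30*√6)) = √(-774 - 30*√6)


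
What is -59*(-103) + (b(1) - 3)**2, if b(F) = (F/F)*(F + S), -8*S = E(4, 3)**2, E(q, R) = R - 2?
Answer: 389217/64 ≈ 6081.5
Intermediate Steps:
E(q, R) = -2 + R
S = -1/8 (S = -(-2 + 3)**2/8 = -1/8*1**2 = -1/8*1 = -1/8 ≈ -0.12500)
b(F) = -1/8 + F (b(F) = (F/F)*(F - 1/8) = 1*(-1/8 + F) = -1/8 + F)
-59*(-103) + (b(1) - 3)**2 = -59*(-103) + ((-1/8 + 1) - 3)**2 = 6077 + (7/8 - 3)**2 = 6077 + (-17/8)**2 = 6077 + 289/64 = 389217/64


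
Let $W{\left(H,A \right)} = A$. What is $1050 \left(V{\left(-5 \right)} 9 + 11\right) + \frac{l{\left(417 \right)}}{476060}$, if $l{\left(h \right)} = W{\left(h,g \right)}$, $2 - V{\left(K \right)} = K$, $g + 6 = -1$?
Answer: $\frac{36989861993}{476060} \approx 77700.0$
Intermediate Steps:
$g = -7$ ($g = -6 - 1 = -7$)
$V{\left(K \right)} = 2 - K$
$l{\left(h \right)} = -7$
$1050 \left(V{\left(-5 \right)} 9 + 11\right) + \frac{l{\left(417 \right)}}{476060} = 1050 \left(\left(2 - -5\right) 9 + 11\right) - \frac{7}{476060} = 1050 \left(\left(2 + 5\right) 9 + 11\right) - \frac{7}{476060} = 1050 \left(7 \cdot 9 + 11\right) - \frac{7}{476060} = 1050 \left(63 + 11\right) - \frac{7}{476060} = 1050 \cdot 74 - \frac{7}{476060} = 77700 - \frac{7}{476060} = \frac{36989861993}{476060}$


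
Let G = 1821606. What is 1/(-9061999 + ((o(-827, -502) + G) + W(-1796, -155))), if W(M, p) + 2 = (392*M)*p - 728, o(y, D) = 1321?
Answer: 1/101885158 ≈ 9.8150e-9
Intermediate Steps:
W(M, p) = -730 + 392*M*p (W(M, p) = -2 + ((392*M)*p - 728) = -2 + (392*M*p - 728) = -2 + (-728 + 392*M*p) = -730 + 392*M*p)
1/(-9061999 + ((o(-827, -502) + G) + W(-1796, -155))) = 1/(-9061999 + ((1321 + 1821606) + (-730 + 392*(-1796)*(-155)))) = 1/(-9061999 + (1822927 + (-730 + 109124960))) = 1/(-9061999 + (1822927 + 109124230)) = 1/(-9061999 + 110947157) = 1/101885158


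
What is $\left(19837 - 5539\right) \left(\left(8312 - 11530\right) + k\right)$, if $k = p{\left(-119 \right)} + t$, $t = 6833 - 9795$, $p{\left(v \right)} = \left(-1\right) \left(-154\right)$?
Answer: $-86159748$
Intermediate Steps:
$p{\left(v \right)} = 154$
$t = -2962$
$k = -2808$ ($k = 154 - 2962 = -2808$)
$\left(19837 - 5539\right) \left(\left(8312 - 11530\right) + k\right) = \left(19837 - 5539\right) \left(\left(8312 - 11530\right) - 2808\right) = \left(19837 - 5539\right) \left(-3218 - 2808\right) = 14298 \left(-6026\right) = -86159748$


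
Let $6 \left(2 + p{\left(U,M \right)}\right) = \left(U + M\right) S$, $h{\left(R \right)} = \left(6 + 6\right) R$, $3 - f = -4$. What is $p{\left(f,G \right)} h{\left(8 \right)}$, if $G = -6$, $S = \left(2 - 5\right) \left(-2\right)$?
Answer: $-96$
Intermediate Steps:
$f = 7$ ($f = 3 - -4 = 3 + 4 = 7$)
$S = 6$ ($S = \left(-3\right) \left(-2\right) = 6$)
$h{\left(R \right)} = 12 R$
$p{\left(U,M \right)} = -2 + M + U$ ($p{\left(U,M \right)} = -2 + \frac{\left(U + M\right) 6}{6} = -2 + \frac{\left(M + U\right) 6}{6} = -2 + \frac{6 M + 6 U}{6} = -2 + \left(M + U\right) = -2 + M + U$)
$p{\left(f,G \right)} h{\left(8 \right)} = \left(-2 - 6 + 7\right) 12 \cdot 8 = \left(-1\right) 96 = -96$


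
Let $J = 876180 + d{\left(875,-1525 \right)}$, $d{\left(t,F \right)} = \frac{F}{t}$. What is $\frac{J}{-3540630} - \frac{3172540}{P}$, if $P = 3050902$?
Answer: $- \frac{243353675202289}{189037015094550} \approx -1.2873$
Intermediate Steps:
$J = \frac{30666239}{35}$ ($J = 876180 - \frac{1525}{875} = 876180 - \frac{61}{35} = \frac{30666239}{35} \approx 8.7618 \cdot 10^{5}$)
$\frac{J}{-3540630} - \frac{3172540}{P} = \frac{30666239}{35 \left(-3540630\right)} - \frac{3172540}{3050902} = \frac{30666239}{35} \left(- \frac{1}{3540630}\right) - \frac{1586270}{1525451} = - \frac{30666239}{123922050} - \frac{1586270}{1525451} = - \frac{243353675202289}{189037015094550}$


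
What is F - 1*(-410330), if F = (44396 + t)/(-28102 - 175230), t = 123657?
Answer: 83433051507/203332 ≈ 4.1033e+5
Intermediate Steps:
F = -168053/203332 (F = (44396 + 123657)/(-28102 - 175230) = 168053/(-203332) = 168053*(-1/203332) = -168053/203332 ≈ -0.82650)
F - 1*(-410330) = -168053/203332 - 1*(-410330) = -168053/203332 + 410330 = 83433051507/203332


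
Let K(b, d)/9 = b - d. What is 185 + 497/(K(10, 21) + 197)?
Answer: 2661/14 ≈ 190.07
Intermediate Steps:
K(b, d) = -9*d + 9*b (K(b, d) = 9*(b - d) = -9*d + 9*b)
185 + 497/(K(10, 21) + 197) = 185 + 497/((-9*21 + 9*10) + 197) = 185 + 497/((-189 + 90) + 197) = 185 + 497/(-99 + 197) = 185 + 497/98 = 185 + (1/98)*497 = 185 + 71/14 = 2661/14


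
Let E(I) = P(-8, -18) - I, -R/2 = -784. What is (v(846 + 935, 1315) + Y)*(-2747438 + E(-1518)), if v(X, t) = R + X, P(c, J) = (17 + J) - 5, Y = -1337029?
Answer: 3662186587680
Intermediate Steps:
R = 1568 (R = -2*(-784) = 1568)
P(c, J) = 12 + J
v(X, t) = 1568 + X
E(I) = -6 - I (E(I) = (12 - 18) - I = -6 - I)
(v(846 + 935, 1315) + Y)*(-2747438 + E(-1518)) = ((1568 + (846 + 935)) - 1337029)*(-2747438 + (-6 - 1*(-1518))) = ((1568 + 1781) - 1337029)*(-2747438 + (-6 + 1518)) = (3349 - 1337029)*(-2747438 + 1512) = -1333680*(-2745926) = 3662186587680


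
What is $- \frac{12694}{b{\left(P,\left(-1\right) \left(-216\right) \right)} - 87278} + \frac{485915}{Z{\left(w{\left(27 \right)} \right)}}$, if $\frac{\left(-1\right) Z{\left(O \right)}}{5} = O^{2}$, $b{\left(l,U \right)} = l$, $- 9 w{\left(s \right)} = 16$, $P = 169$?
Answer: $- \frac{62336670913}{2027264} \approx -30749.0$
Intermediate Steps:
$w{\left(s \right)} = - \frac{16}{9}$ ($w{\left(s \right)} = \left(- \frac{1}{9}\right) 16 = - \frac{16}{9}$)
$Z{\left(O \right)} = - 5 O^{2}$
$- \frac{12694}{b{\left(P,\left(-1\right) \left(-216\right) \right)} - 87278} + \frac{485915}{Z{\left(w{\left(27 \right)} \right)}} = - \frac{12694}{169 - 87278} + \frac{485915}{\left(-5\right) \left(- \frac{16}{9}\right)^{2}} = - \frac{12694}{-87109} + \frac{485915}{\left(-5\right) \frac{256}{81}} = \left(-12694\right) \left(- \frac{1}{87109}\right) + \frac{485915}{- \frac{1280}{81}} = \frac{1154}{7919} + 485915 \left(- \frac{81}{1280}\right) = \frac{1154}{7919} - \frac{7871823}{256} = - \frac{62336670913}{2027264}$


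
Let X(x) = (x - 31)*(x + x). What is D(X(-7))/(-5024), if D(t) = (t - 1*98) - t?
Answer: 49/2512 ≈ 0.019506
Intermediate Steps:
X(x) = 2*x*(-31 + x) (X(x) = (-31 + x)*(2*x) = 2*x*(-31 + x))
D(t) = -98 (D(t) = (t - 98) - t = (-98 + t) - t = -98)
D(X(-7))/(-5024) = -98/(-5024) = -98*(-1/5024) = 49/2512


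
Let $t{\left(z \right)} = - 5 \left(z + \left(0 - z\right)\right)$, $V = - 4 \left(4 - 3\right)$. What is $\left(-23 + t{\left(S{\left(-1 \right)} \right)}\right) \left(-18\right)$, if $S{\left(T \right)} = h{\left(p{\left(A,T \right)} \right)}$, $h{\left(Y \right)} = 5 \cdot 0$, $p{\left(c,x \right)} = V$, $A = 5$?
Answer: $414$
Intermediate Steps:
$V = -4$ ($V = \left(-4\right) 1 = -4$)
$p{\left(c,x \right)} = -4$
$h{\left(Y \right)} = 0$
$S{\left(T \right)} = 0$
$t{\left(z \right)} = 0$ ($t{\left(z \right)} = - 5 \left(z - z\right) = \left(-5\right) 0 = 0$)
$\left(-23 + t{\left(S{\left(-1 \right)} \right)}\right) \left(-18\right) = \left(-23 + 0\right) \left(-18\right) = \left(-23\right) \left(-18\right) = 414$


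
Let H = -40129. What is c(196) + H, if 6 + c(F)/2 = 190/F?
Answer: -1966814/49 ≈ -40139.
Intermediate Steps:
c(F) = -12 + 380/F (c(F) = -12 + 2*(190/F) = -12 + 380/F)
c(196) + H = (-12 + 380/196) - 40129 = (-12 + 380*(1/196)) - 40129 = (-12 + 95/49) - 40129 = -493/49 - 40129 = -1966814/49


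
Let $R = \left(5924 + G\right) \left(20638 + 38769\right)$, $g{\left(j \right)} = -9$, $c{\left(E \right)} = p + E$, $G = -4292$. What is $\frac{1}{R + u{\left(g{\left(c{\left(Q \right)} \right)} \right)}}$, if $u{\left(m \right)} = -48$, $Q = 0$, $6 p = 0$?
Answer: $\frac{1}{96952176} \approx 1.0314 \cdot 10^{-8}$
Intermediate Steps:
$p = 0$ ($p = \frac{1}{6} \cdot 0 = 0$)
$c{\left(E \right)} = E$ ($c{\left(E \right)} = 0 + E = E$)
$R = 96952224$ ($R = \left(5924 - 4292\right) \left(20638 + 38769\right) = 1632 \cdot 59407 = 96952224$)
$\frac{1}{R + u{\left(g{\left(c{\left(Q \right)} \right)} \right)}} = \frac{1}{96952224 - 48} = \frac{1}{96952176}$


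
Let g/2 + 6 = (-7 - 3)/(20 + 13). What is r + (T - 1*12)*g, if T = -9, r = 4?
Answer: 2956/11 ≈ 268.73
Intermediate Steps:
g = -416/33 (g = -12 + 2*((-7 - 3)/(20 + 13)) = -12 + 2*(-10/33) = -12 - 20/33 = -416/33 ≈ -12.606)
r + (T - 1*12)*g = 4 + (-9 - 1*12)*(-416/33) = 4 + (-9 - 12)*(-416/33) = 4 - 21*(-416/33) = 4 + 2912/11 = 2956/11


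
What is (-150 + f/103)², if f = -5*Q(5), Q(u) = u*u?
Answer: 242580625/10609 ≈ 22866.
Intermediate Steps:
Q(u) = u²
f = -125 (f = -5*5² = -5*25 = -125)
(-150 + f/103)² = (-150 - 125/103)² = (-15575/103)² = 242580625/10609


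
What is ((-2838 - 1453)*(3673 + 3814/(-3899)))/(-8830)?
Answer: 8776451569/4918310 ≈ 1784.4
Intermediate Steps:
((-2838 - 1453)*(3673 + 3814/(-3899)))/(-8830) = -4291*(3673 + 3814*(-1/3899))*(-1/8830) = -4291*(3673 - 3814/3899)*(-1/8830) = -4291*14317213/3899*(-1/8830) = -8776451569/557*(-1/8830) = 8776451569/4918310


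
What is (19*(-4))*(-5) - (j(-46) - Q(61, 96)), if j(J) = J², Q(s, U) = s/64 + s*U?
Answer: 263741/64 ≈ 4121.0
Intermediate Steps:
Q(s, U) = s/64 + U*s
(19*(-4))*(-5) - (j(-46) - Q(61, 96)) = (19*(-4))*(-5) - ((-46)² - 61*(1/64 + 96)) = -76*(-5) - (2116 - 61*6145/64) = 380 - (2116 - 1*374845/64) = 380 - (2116 - 374845/64) = 380 - 1*(-239421/64) = 380 + 239421/64 = 263741/64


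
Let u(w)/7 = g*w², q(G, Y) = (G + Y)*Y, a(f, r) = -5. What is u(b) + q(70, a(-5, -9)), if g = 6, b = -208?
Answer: 1816763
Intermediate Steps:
q(G, Y) = Y*(G + Y)
u(w) = 42*w² (u(w) = 7*(6*w²) = 42*w²)
u(b) + q(70, a(-5, -9)) = 42*(-208)² - 5*(70 - 5) = 42*43264 - 5*65 = 1817088 - 325 = 1816763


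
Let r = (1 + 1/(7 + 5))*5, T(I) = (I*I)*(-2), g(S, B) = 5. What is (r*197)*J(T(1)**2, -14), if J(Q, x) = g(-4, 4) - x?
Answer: 243295/12 ≈ 20275.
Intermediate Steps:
T(I) = -2*I**2 (T(I) = I**2*(-2) = -2*I**2)
J(Q, x) = 5 - x
r = 65/12 (r = (1 + 1/12)*5 = (13/12)*5 = 65/12 ≈ 5.4167)
(r*197)*J(T(1)**2, -14) = ((65/12)*197)*(5 - 1*(-14)) = 12805*(5 + 14)/12 = (12805/12)*19 = 243295/12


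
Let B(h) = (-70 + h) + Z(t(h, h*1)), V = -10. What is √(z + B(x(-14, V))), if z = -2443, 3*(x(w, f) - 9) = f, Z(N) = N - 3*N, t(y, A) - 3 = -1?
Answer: I*√22602/3 ≈ 50.113*I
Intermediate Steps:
t(y, A) = 2 (t(y, A) = 3 - 1 = 2)
Z(N) = -2*N
x(w, f) = 9 + f/3
B(h) = -74 + h (B(h) = (-70 + h) - 2*2 = (-70 + h) - 4 = -74 + h)
√(z + B(x(-14, V))) = √(-2443 + (-74 + (9 + (⅓)*(-10)))) = √(-2443 + (-74 + (9 - 10/3))) = √(-2443 + (-74 + 17/3)) = √(-2443 - 205/3) = √(-7534/3) = I*√22602/3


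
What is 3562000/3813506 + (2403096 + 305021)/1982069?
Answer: 8693775103101/3779316011957 ≈ 2.3004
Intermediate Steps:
3562000/3813506 + (2403096 + 305021)/1982069 = 3562000*(1/3813506) + 2708117*(1/1982069) = 1781000/1906753 + 2708117/1982069 = 8693775103101/3779316011957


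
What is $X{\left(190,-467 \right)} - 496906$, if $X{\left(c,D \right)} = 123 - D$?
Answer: $-496316$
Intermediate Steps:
$X{\left(190,-467 \right)} - 496906 = \left(123 - -467\right) - 496906 = \left(123 + 467\right) - 496906 = 590 - 496906 = -496316$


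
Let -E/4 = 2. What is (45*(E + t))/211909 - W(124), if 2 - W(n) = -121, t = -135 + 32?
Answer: -26069802/211909 ≈ -123.02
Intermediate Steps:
E = -8 (E = -4*2 = -8)
t = -103
W(n) = 123 (W(n) = 2 - 1*(-121) = 2 + 121 = 123)
(45*(E + t))/211909 - W(124) = (45*(-8 - 103))/211909 - 1*123 = (45*(-111))*(1/211909) - 123 = -4995*1/211909 - 123 = -4995/211909 - 123 = -26069802/211909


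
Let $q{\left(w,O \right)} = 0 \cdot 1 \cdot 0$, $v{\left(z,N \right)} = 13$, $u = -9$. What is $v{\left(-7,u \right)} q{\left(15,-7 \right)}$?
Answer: $0$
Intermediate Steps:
$q{\left(w,O \right)} = 0$ ($q{\left(w,O \right)} = 0 \cdot 0 = 0$)
$v{\left(-7,u \right)} q{\left(15,-7 \right)} = 13 \cdot 0 = 0$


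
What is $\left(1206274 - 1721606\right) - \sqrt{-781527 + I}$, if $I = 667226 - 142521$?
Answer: $-515332 - i \sqrt{256822} \approx -5.1533 \cdot 10^{5} - 506.78 i$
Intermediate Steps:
$I = 524705$ ($I = 667226 - 142521 = 524705$)
$\left(1206274 - 1721606\right) - \sqrt{-781527 + I} = \left(1206274 - 1721606\right) - \sqrt{-781527 + 524705} = \left(1206274 - 1721606\right) - \sqrt{-256822} = -515332 - i \sqrt{256822}$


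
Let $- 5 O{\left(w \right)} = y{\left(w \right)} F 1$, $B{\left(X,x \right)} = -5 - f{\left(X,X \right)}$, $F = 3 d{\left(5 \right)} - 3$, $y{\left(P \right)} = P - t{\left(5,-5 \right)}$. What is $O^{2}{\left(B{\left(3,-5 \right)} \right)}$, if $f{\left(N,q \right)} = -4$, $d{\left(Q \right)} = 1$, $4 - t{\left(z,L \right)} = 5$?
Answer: $0$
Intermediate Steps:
$t{\left(z,L \right)} = -1$ ($t{\left(z,L \right)} = 4 - 5 = -1$)
$y{\left(P \right)} = 1 + P$ ($y{\left(P \right)} = P - -1 = P + 1 = 1 + P$)
$F = 0$ ($F = 3 \cdot 1 - 3 = 3 - 3 = 0$)
$B{\left(X,x \right)} = -1$ ($B{\left(X,x \right)} = -5 - -4 = -5 + 4 = -1$)
$O{\left(w \right)} = 0$ ($O{\left(w \right)} = - \frac{\left(1 + w\right) 0 \cdot 1}{5} = - \frac{0 \cdot 1}{5} = \left(- \frac{1}{5}\right) 0 = 0$)
$O^{2}{\left(B{\left(3,-5 \right)} \right)} = 0^{2} = 0$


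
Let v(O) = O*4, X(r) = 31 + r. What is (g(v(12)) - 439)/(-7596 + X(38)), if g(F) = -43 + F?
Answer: 434/7527 ≈ 0.057659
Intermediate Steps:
v(O) = 4*O
(g(v(12)) - 439)/(-7596 + X(38)) = ((-43 + 4*12) - 439)/(-7596 + (31 + 38)) = ((-43 + 48) - 439)/(-7596 + 69) = (5 - 439)/(-7527) = -434*(-1/7527) = 434/7527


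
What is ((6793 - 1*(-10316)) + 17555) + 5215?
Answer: 39879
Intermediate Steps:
((6793 - 1*(-10316)) + 17555) + 5215 = ((6793 + 10316) + 17555) + 5215 = (17109 + 17555) + 5215 = 34664 + 5215 = 39879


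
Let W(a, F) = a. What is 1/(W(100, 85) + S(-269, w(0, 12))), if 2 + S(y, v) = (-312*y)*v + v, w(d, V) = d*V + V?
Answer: 1/1007246 ≈ 9.9281e-7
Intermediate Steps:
w(d, V) = V + V*d (w(d, V) = V*d + V = V + V*d)
S(y, v) = -2 + v - 312*v*y (S(y, v) = -2 + ((-312*y)*v + v) = -2 + (-312*v*y + v) = -2 + (v - 312*v*y) = -2 + v - 312*v*y)
1/(W(100, 85) + S(-269, w(0, 12))) = 1/(100 + (-2 + 12*(1 + 0) - 312*12*(1 + 0)*(-269))) = 1/(100 + (-2 + 12*1 - 312*12*1*(-269))) = 1/(100 + (-2 + 12 - 312*12*(-269))) = 1/(100 + (-2 + 12 + 1007136)) = 1/(100 + 1007146) = 1/1007246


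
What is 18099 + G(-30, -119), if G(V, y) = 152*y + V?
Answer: -19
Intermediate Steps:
G(V, y) = V + 152*y
18099 + G(-30, -119) = 18099 + (-30 + 152*(-119)) = 18099 + (-30 - 18088) = 18099 - 18118 = -19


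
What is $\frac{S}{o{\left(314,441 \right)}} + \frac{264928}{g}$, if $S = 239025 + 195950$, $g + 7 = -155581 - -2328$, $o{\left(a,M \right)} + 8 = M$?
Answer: $\frac{16637388669}{16590395} \approx 1002.8$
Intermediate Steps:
$o{\left(a,M \right)} = -8 + M$
$g = -153260$ ($g = -7 - 153253 = -153260$)
$S = 434975$
$\frac{S}{o{\left(314,441 \right)}} + \frac{264928}{g} = \frac{434975}{-8 + 441} + \frac{264928}{-153260} = \frac{434975}{433} + 264928 \left(- \frac{1}{153260}\right) = 434975 \cdot \frac{1}{433} - \frac{66232}{38315} = \frac{434975}{433} - \frac{66232}{38315} = \frac{16637388669}{16590395}$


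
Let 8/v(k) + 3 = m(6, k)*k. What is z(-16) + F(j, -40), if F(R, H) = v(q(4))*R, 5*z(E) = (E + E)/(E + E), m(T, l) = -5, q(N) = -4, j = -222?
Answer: -8863/85 ≈ -104.27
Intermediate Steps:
z(E) = ⅕ (z(E) = ((E + E)/(E + E))/5 = ((2*E)/((2*E)))/5 = ((2*E)*(1/(2*E)))/5 = (⅕)*1 = ⅕)
v(k) = 8/(-3 - 5*k)
F(R, H) = 8*R/17 (F(R, H) = (8/(-3 - 5*(-4)))*R = (8/(-3 + 20))*R = (8/17)*R = (8*(1/17))*R = 8*R/17)
z(-16) + F(j, -40) = ⅕ + (8/17)*(-222) = ⅕ - 1776/17 = -8863/85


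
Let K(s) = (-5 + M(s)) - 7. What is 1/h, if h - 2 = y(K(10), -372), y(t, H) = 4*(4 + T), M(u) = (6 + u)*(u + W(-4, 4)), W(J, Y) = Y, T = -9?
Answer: -1/18 ≈ -0.055556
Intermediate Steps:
M(u) = (4 + u)*(6 + u) (M(u) = (6 + u)*(u + 4) = (6 + u)*(4 + u) = (4 + u)*(6 + u))
K(s) = 12 + s² + 10*s (K(s) = (-5 + (24 + s² + 10*s)) - 7 = (19 + s² + 10*s) - 7 = 12 + s² + 10*s)
y(t, H) = -20 (y(t, H) = 4*(4 - 9) = 4*(-5) = -20)
h = -18 (h = 2 - 20 = -18)
1/h = 1/(-18) = -1/18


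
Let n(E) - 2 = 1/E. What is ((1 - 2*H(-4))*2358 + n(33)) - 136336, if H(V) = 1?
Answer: -4576835/33 ≈ -1.3869e+5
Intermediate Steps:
n(E) = 2 + 1/E
((1 - 2*H(-4))*2358 + n(33)) - 136336 = ((1 - 2*1)*2358 + (2 + 1/33)) - 136336 = ((1 - 2)*2358 + (2 + 1/33)) - 136336 = (-1*2358 + 67/33) - 136336 = (-2358 + 67/33) - 136336 = -77747/33 - 136336 = -4576835/33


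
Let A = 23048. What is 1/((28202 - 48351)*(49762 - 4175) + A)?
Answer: -1/918509415 ≈ -1.0887e-9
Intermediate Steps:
1/((28202 - 48351)*(49762 - 4175) + A) = 1/((28202 - 48351)*(49762 - 4175) + 23048) = 1/(-20149*45587 + 23048) = 1/(-918532463 + 23048) = 1/(-918509415) = -1/918509415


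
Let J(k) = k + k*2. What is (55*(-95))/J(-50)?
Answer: 209/6 ≈ 34.833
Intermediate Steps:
J(k) = 3*k (J(k) = k + 2*k = 3*k)
(55*(-95))/J(-50) = (55*(-95))/((3*(-50))) = -5225/(-150) = -5225*(-1/150) = 209/6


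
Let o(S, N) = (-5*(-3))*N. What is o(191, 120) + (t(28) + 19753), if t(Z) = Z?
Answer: 21581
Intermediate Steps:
o(S, N) = 15*N
o(191, 120) + (t(28) + 19753) = 15*120 + (28 + 19753) = 1800 + 19781 = 21581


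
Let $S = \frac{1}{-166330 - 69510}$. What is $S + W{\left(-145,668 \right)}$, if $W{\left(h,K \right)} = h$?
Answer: $- \frac{34196801}{235840} \approx -145.0$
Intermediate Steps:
$S = - \frac{1}{235840}$ ($S = \frac{1}{-235840} = - \frac{1}{235840} \approx -4.2402 \cdot 10^{-6}$)
$S + W{\left(-145,668 \right)} = - \frac{1}{235840} - 145 = - \frac{34196801}{235840}$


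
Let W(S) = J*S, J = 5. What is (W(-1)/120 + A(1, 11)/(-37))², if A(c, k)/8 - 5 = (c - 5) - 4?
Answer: 290521/788544 ≈ 0.36843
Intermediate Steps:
W(S) = 5*S
A(c, k) = -32 + 8*c (A(c, k) = 40 + 8*((c - 5) - 4) = 40 + 8*((-5 + c) - 4) = 40 + 8*(-9 + c) = 40 + (-72 + 8*c) = -32 + 8*c)
(W(-1)/120 + A(1, 11)/(-37))² = ((5*(-1))/120 + (-32 + 8*1)/(-37))² = (-5*1/120 + (-32 + 8)*(-1/37))² = (-1/24 - 24*(-1/37))² = (-1/24 + 24/37)² = (539/888)² = 290521/788544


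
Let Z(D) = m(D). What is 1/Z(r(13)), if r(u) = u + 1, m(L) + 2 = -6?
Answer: -1/8 ≈ -0.12500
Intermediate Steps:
m(L) = -8 (m(L) = -2 - 6 = -8)
r(u) = 1 + u
Z(D) = -8
1/Z(r(13)) = 1/(-8) = -1/8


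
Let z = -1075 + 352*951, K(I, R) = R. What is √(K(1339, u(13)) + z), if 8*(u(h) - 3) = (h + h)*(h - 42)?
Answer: √1334343/2 ≈ 577.57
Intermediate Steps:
u(h) = 3 + h*(-42 + h)/4 (u(h) = 3 + ((h + h)*(h - 42))/8 = 3 + ((2*h)*(-42 + h))/8 = 3 + (2*h*(-42 + h))/8 = 3 + h*(-42 + h)/4)
z = 333677 (z = -1075 + 334752 = 333677)
√(K(1339, u(13)) + z) = √((3 - 21/2*13 + (¼)*13²) + 333677) = √((3 - 273/2 + (¼)*169) + 333677) = √((3 - 273/2 + 169/4) + 333677) = √(-365/4 + 333677) = √(1334343/4) = √1334343/2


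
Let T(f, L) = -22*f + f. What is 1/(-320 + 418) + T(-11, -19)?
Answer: 22639/98 ≈ 231.01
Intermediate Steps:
T(f, L) = -21*f
1/(-320 + 418) + T(-11, -19) = 1/(-320 + 418) - 21*(-11) = 1/98 + 231 = 22639/98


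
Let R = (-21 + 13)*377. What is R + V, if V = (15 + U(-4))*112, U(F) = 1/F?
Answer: -1364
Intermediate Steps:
R = -3016 (R = -8*377 = -3016)
V = 1652 (V = (15 + 1/(-4))*112 = (15 - ¼)*112 = (59/4)*112 = 1652)
R + V = -3016 + 1652 = -1364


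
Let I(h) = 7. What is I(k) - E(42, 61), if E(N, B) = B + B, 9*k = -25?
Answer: -115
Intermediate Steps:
k = -25/9 (k = (1/9)*(-25) = -25/9 ≈ -2.7778)
E(N, B) = 2*B
I(k) - E(42, 61) = 7 - 2*61 = 7 - 1*122 = 7 - 122 = -115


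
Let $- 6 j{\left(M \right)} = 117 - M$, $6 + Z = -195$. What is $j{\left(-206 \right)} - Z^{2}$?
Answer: $- \frac{242729}{6} \approx -40455.0$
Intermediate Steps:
$Z = -201$ ($Z = -6 - 195 = -201$)
$j{\left(M \right)} = - \frac{39}{2} + \frac{M}{6}$ ($j{\left(M \right)} = - \frac{117 - M}{6} = - \frac{39}{2} + \frac{M}{6}$)
$j{\left(-206 \right)} - Z^{2} = \left(- \frac{39}{2} + \frac{1}{6} \left(-206\right)\right) - \left(-201\right)^{2} = \left(- \frac{39}{2} - \frac{103}{3}\right) - 40401 = - \frac{323}{6} - 40401 = - \frac{242729}{6}$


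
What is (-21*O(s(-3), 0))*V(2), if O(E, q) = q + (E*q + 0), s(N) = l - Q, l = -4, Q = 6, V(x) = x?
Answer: 0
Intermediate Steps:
s(N) = -10 (s(N) = -4 - 1*6 = -4 - 6 = -10)
O(E, q) = q + E*q
(-21*O(s(-3), 0))*V(2) = -0*(1 - 10)*2 = -0*(-9)*2 = -21*0*2 = 0*2 = 0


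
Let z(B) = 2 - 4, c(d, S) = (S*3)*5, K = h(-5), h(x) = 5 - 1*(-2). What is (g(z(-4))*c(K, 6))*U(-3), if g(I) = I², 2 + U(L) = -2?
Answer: -1440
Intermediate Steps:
U(L) = -4 (U(L) = -2 - 2 = -4)
h(x) = 7 (h(x) = 5 + 2 = 7)
K = 7
c(d, S) = 15*S (c(d, S) = (3*S)*5 = 15*S)
z(B) = -2
(g(z(-4))*c(K, 6))*U(-3) = ((-2)²*(15*6))*(-4) = (4*90)*(-4) = 360*(-4) = -1440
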